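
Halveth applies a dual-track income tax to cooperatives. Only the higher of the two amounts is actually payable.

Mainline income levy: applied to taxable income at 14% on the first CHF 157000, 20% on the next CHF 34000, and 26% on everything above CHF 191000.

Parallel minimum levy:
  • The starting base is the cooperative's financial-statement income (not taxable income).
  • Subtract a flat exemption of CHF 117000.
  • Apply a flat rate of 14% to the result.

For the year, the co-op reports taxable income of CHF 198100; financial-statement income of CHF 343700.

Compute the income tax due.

CHF 31738

Parallel minimum levy:
  Base (financial-statement income): CHF 343700
  Less exemption CHF 117000 → base CHF 226700
  CHF 226700 × 14% = CHF 31738

Mainline income levy:
  CHF 157000 × 14% = CHF 21980
  CHF 34000 × 20% = CHF 6800
  CHF 7100 × 26% = CHF 1846
  → CHF 30626

CHF 31738 > CHF 30626, so the parallel minimum levy is the binding amount.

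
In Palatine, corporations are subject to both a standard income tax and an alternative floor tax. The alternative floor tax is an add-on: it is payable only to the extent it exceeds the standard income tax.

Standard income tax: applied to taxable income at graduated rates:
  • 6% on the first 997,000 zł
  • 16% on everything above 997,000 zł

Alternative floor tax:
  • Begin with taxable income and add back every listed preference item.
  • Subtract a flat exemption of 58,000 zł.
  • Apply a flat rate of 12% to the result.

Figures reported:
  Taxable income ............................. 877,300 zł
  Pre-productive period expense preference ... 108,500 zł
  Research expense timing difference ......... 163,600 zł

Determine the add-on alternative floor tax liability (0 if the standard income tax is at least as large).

78,330 zł

Standard income tax:
  877,300 zł × 6% = 52,638 zł

Alternative floor tax:
  Adjusted income: 877,300 zł + 108,500 zł + 163,600 zł = 1,149,400 zł
  Less exemption 58,000 zł → base 1,091,400 zł
  1,091,400 zł × 12% = 130,968 zł

Excess of alternative floor tax over standard income tax: 130,968 zł − 52,638 zł = 78,330 zł.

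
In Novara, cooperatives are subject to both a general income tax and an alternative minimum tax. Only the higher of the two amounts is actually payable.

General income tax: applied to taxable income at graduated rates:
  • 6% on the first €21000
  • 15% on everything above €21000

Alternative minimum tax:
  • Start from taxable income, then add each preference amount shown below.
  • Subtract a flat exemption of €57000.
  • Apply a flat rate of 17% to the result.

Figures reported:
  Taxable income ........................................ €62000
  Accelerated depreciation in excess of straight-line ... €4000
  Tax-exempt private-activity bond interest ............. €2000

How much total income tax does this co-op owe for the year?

Alternative minimum tax:
  Adjusted income: €62000 + €4000 + €2000 = €68000
  Less exemption €57000 → base €11000
  €11000 × 17% = €1870

General income tax:
  €21000 × 6% = €1260
  €41000 × 15% = €6150
  → €7410

€7410 > €1870, so the general income tax governs.

€7410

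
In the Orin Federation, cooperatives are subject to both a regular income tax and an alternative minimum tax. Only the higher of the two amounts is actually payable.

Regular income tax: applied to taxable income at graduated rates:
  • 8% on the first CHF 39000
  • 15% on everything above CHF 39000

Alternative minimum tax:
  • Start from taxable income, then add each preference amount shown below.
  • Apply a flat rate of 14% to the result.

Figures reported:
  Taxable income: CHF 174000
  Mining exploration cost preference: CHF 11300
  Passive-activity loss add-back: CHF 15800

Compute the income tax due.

Alternative minimum tax:
  Adjusted income: CHF 174000 + CHF 11300 + CHF 15800 = CHF 201100
  CHF 201100 × 14% = CHF 28154

Regular income tax:
  CHF 39000 × 8% = CHF 3120
  CHF 135000 × 15% = CHF 20250
  → CHF 23370

CHF 28154 > CHF 23370, so the alternative minimum tax is the binding amount.

CHF 28154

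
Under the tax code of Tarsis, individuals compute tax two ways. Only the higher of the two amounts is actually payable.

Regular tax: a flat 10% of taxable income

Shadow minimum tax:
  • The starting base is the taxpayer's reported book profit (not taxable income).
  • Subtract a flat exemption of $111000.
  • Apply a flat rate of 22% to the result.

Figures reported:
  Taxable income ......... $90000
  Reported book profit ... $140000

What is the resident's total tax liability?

Shadow minimum tax:
  Base (reported book profit): $140000
  Less exemption $111000 → base $29000
  $29000 × 22% = $6380

Regular tax:
  $90000 × 10% = $9000

$9000 > $6380, so the regular tax governs.

$9000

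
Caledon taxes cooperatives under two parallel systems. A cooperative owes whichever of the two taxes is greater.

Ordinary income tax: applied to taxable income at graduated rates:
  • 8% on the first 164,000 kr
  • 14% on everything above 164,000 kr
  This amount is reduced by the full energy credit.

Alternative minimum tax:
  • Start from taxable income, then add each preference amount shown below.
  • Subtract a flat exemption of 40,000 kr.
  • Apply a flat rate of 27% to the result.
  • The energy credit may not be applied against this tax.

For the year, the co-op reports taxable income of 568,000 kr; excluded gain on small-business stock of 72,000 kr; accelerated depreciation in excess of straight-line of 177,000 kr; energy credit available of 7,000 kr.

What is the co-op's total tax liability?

209,790 kr

Ordinary income tax:
  164,000 kr × 8% = 13,120 kr
  404,000 kr × 14% = 56,560 kr
  → 69,680 kr
  Less energy credit 7,000 kr → 62,680 kr

Alternative minimum tax:
  Adjusted income: 568,000 kr + 72,000 kr + 177,000 kr = 817,000 kr
  Less exemption 40,000 kr → base 777,000 kr
  777,000 kr × 27% = 209,790 kr

209,790 kr > 62,680 kr, so the alternative minimum tax is the binding amount.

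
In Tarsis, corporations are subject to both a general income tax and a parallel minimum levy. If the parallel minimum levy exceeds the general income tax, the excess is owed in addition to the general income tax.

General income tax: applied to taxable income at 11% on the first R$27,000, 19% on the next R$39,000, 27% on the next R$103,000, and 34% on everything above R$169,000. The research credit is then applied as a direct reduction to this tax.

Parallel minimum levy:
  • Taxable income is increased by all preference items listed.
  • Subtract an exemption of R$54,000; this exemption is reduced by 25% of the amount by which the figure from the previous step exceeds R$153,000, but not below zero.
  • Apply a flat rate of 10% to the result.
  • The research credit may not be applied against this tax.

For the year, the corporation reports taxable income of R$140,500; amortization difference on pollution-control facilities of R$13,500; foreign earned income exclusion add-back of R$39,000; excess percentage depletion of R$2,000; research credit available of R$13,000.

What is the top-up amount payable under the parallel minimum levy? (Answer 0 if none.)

R$0

Parallel minimum levy:
  Adjusted income: R$140,500 + R$13,500 + R$39,000 + R$2,000 = R$195,000
  Exemption: R$54,000 − 25% × (R$195,000 − R$153,000) = R$54,000 − R$10,500 = R$43,500
  Base: R$195,000 − R$43,500 = R$151,500
  R$151,500 × 10% = R$15,150

General income tax:
  R$27,000 × 11% = R$2,970
  R$39,000 × 19% = R$7,410
  R$74,500 × 27% = R$20,115
  → R$30,495
  Less research credit R$13,000 → R$17,495

R$15,150 ≤ R$17,495, so no add-on is due.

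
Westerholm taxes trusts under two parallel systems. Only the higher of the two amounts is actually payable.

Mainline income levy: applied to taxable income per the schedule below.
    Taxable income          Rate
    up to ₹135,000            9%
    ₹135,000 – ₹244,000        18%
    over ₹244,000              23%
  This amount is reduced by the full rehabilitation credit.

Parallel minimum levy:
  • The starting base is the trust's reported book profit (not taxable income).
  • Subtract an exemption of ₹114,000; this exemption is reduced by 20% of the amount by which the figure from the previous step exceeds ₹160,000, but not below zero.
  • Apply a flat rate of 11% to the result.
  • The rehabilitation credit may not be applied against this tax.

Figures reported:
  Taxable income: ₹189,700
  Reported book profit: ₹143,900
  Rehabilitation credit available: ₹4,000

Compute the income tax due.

Parallel minimum levy:
  Base (reported book profit): ₹143,900
  Exemption: ₹143,900 ≤ ₹160,000, so full ₹114,000 applies
  Base: ₹143,900 − ₹114,000 = ₹29,900
  ₹29,900 × 11% = ₹3,289

Mainline income levy:
  ₹135,000 × 9% = ₹12,150
  ₹54,700 × 18% = ₹9,846
  → ₹21,996
  Less rehabilitation credit ₹4,000 → ₹17,996

₹17,996 > ₹3,289, so the mainline income levy governs.

₹17,996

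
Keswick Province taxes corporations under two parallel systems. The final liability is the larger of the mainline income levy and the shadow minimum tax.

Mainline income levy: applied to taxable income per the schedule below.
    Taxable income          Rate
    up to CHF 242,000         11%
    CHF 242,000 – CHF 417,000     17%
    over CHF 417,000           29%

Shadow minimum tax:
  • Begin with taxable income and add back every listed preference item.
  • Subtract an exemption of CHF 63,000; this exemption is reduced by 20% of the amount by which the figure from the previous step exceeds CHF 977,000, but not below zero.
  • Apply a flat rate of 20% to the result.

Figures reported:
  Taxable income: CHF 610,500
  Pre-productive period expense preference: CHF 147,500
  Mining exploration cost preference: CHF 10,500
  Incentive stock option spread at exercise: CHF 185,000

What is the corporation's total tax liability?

CHF 178,100

Mainline income levy:
  CHF 242,000 × 11% = CHF 26,620
  CHF 175,000 × 17% = CHF 29,750
  CHF 193,500 × 29% = CHF 56,115
  → CHF 112,485

Shadow minimum tax:
  Adjusted income: CHF 610,500 + CHF 147,500 + CHF 10,500 + CHF 185,000 = CHF 953,500
  Exemption: CHF 953,500 ≤ CHF 977,000, so full CHF 63,000 applies
  Base: CHF 953,500 − CHF 63,000 = CHF 890,500
  CHF 890,500 × 20% = CHF 178,100

CHF 178,100 > CHF 112,485, so the shadow minimum tax is the binding amount.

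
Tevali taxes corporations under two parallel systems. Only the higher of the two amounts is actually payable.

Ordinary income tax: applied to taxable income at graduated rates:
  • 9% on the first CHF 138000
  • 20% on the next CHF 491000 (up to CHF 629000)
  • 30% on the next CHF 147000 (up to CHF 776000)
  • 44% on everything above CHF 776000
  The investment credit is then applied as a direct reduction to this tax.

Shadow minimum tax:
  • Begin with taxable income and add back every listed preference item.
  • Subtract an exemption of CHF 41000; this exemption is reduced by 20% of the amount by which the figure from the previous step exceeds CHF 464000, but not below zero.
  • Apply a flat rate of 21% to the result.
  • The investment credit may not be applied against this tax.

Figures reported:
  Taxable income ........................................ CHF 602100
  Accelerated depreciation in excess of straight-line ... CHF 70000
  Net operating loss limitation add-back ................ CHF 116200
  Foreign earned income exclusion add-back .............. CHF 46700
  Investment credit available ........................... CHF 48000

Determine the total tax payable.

Ordinary income tax:
  CHF 138000 × 9% = CHF 12420
  CHF 464100 × 20% = CHF 92820
  → CHF 105240
  Less investment credit CHF 48000 → CHF 57240

Shadow minimum tax:
  Adjusted income: CHF 602100 + CHF 70000 + CHF 116200 + CHF 46700 = CHF 835000
  Exemption: 20% × (CHF 835000 − CHF 464000) = CHF 74200 ≥ CHF 41000, so the exemption is fully phased out
  Base: CHF 835000 − CHF 0 = CHF 835000
  CHF 835000 × 21% = CHF 175350

CHF 175350 > CHF 57240, so the shadow minimum tax is the binding amount.

CHF 175350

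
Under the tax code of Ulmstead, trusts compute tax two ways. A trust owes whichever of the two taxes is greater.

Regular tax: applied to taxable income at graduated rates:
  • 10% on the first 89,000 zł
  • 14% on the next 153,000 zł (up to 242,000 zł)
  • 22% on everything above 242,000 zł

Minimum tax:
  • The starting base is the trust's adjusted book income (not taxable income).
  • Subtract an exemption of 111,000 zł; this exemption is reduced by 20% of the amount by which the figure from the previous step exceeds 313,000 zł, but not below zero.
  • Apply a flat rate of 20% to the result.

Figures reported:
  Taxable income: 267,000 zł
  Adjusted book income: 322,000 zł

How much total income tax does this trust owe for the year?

Minimum tax:
  Base (adjusted book income): 322,000 zł
  Exemption: 111,000 zł − 20% × (322,000 zł − 313,000 zł) = 111,000 zł − 1,800 zł = 109,200 zł
  Base: 322,000 zł − 109,200 zł = 212,800 zł
  212,800 zł × 20% = 42,560 zł

Regular tax:
  89,000 zł × 10% = 8,900 zł
  153,000 zł × 14% = 21,420 zł
  25,000 zł × 22% = 5,500 zł
  → 35,820 zł

42,560 zł > 35,820 zł, so the minimum tax is the binding amount.

42,560 zł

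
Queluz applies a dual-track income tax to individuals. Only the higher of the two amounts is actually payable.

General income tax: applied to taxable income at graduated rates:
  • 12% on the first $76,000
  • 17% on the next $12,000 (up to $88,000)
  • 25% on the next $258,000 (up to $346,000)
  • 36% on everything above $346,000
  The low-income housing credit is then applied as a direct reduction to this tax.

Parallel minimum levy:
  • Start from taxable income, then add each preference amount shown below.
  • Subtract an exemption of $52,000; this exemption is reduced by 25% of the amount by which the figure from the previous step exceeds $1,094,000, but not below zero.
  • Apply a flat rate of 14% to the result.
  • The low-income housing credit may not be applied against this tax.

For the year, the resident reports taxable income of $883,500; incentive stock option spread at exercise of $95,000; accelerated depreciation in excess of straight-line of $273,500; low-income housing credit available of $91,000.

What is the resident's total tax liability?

$178,160

General income tax:
  $76,000 × 12% = $9,120
  $12,000 × 17% = $2,040
  $258,000 × 25% = $64,500
  $537,500 × 36% = $193,500
  → $269,160
  Less low-income housing credit $91,000 → $178,160

Parallel minimum levy:
  Adjusted income: $883,500 + $95,000 + $273,500 = $1,252,000
  Exemption: $52,000 − 25% × ($1,252,000 − $1,094,000) = $52,000 − $39,500 = $12,500
  Base: $1,252,000 − $12,500 = $1,239,500
  $1,239,500 × 14% = $173,530

$178,160 > $173,530, so the general income tax governs.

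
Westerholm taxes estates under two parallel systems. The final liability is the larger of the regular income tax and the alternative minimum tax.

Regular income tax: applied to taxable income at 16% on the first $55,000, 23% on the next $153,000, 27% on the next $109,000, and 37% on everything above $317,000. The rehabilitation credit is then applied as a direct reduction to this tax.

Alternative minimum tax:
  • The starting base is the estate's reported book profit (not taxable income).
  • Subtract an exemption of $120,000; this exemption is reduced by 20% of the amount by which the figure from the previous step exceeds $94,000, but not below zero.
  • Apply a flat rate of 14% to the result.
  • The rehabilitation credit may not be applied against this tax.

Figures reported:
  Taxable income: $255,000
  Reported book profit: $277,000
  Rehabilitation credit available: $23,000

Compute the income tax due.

$33,680

Alternative minimum tax:
  Base (reported book profit): $277,000
  Exemption: $120,000 − 20% × ($277,000 − $94,000) = $120,000 − $36,600 = $83,400
  Base: $277,000 − $83,400 = $193,600
  $193,600 × 14% = $27,104

Regular income tax:
  $55,000 × 16% = $8,800
  $153,000 × 23% = $35,190
  $47,000 × 27% = $12,690
  → $56,680
  Less rehabilitation credit $23,000 → $33,680

$33,680 > $27,104, so the regular income tax governs.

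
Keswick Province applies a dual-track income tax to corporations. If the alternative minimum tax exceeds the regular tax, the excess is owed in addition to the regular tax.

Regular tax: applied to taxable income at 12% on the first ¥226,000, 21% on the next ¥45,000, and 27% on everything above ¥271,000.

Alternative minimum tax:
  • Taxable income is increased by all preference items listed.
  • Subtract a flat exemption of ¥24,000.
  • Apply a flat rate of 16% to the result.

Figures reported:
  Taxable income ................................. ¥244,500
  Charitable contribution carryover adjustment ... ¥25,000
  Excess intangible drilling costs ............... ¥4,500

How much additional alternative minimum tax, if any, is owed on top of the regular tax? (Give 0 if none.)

¥8,995

Regular tax:
  ¥226,000 × 12% = ¥27,120
  ¥18,500 × 21% = ¥3,885
  → ¥31,005

Alternative minimum tax:
  Adjusted income: ¥244,500 + ¥25,000 + ¥4,500 = ¥274,000
  Less exemption ¥24,000 → base ¥250,000
  ¥250,000 × 16% = ¥40,000

Excess of alternative minimum tax over regular tax: ¥40,000 − ¥31,005 = ¥8,995.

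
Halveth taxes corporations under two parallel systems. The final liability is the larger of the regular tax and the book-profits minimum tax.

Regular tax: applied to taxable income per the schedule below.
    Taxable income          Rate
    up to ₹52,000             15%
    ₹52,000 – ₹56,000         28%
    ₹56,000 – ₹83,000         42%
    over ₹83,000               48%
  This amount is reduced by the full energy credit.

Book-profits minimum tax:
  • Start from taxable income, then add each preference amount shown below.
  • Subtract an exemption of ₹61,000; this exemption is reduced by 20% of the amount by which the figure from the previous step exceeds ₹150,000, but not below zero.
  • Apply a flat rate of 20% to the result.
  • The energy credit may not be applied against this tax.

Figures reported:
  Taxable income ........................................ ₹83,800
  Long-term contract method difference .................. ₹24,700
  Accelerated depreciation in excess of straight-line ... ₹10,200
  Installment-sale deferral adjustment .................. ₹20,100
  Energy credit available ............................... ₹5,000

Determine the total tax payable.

₹15,644

Regular tax:
  ₹52,000 × 15% = ₹7,800
  ₹4,000 × 28% = ₹1,120
  ₹27,000 × 42% = ₹11,340
  ₹800 × 48% = ₹384
  → ₹20,644
  Less energy credit ₹5,000 → ₹15,644

Book-profits minimum tax:
  Adjusted income: ₹83,800 + ₹24,700 + ₹10,200 + ₹20,100 = ₹138,800
  Exemption: ₹138,800 ≤ ₹150,000, so full ₹61,000 applies
  Base: ₹138,800 − ₹61,000 = ₹77,800
  ₹77,800 × 20% = ₹15,560

₹15,644 > ₹15,560, so the regular tax governs.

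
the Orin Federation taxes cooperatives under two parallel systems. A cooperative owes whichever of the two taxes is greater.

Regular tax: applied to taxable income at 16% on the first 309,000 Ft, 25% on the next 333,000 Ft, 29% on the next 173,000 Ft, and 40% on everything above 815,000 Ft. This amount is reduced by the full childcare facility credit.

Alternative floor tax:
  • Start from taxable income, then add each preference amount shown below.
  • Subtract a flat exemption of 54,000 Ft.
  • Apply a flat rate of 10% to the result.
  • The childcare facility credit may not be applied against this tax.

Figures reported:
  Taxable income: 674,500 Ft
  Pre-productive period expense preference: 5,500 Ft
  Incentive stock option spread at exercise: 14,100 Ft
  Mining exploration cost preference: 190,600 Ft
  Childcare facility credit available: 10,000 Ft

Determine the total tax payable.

132,115 Ft

Alternative floor tax:
  Adjusted income: 674,500 Ft + 5,500 Ft + 14,100 Ft + 190,600 Ft = 884,700 Ft
  Less exemption 54,000 Ft → base 830,700 Ft
  830,700 Ft × 10% = 83,070 Ft

Regular tax:
  309,000 Ft × 16% = 49,440 Ft
  333,000 Ft × 25% = 83,250 Ft
  32,500 Ft × 29% = 9,425 Ft
  → 142,115 Ft
  Less childcare facility credit 10,000 Ft → 132,115 Ft

132,115 Ft > 83,070 Ft, so the regular tax governs.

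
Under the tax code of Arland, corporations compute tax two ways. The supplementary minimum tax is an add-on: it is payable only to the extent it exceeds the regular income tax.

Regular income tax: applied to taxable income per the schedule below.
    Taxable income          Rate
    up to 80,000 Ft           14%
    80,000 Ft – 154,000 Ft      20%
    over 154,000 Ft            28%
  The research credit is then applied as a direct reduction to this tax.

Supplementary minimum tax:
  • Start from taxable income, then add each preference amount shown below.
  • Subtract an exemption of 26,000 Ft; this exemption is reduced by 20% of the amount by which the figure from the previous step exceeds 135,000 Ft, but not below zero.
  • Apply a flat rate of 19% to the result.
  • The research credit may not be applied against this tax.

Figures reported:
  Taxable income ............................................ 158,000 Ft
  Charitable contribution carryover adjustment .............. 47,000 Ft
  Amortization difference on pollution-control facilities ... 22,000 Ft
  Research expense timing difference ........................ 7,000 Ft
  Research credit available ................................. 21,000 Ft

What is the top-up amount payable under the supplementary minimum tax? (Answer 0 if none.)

Supplementary minimum tax:
  Adjusted income: 158,000 Ft + 47,000 Ft + 22,000 Ft + 7,000 Ft = 234,000 Ft
  Exemption: 26,000 Ft − 20% × (234,000 Ft − 135,000 Ft) = 26,000 Ft − 19,800 Ft = 6,200 Ft
  Base: 234,000 Ft − 6,200 Ft = 227,800 Ft
  227,800 Ft × 19% = 43,282 Ft

Regular income tax:
  80,000 Ft × 14% = 11,200 Ft
  74,000 Ft × 20% = 14,800 Ft
  4,000 Ft × 28% = 1,120 Ft
  → 27,120 Ft
  Less research credit 21,000 Ft → 6,120 Ft

Excess of supplementary minimum tax over regular income tax: 43,282 Ft − 6,120 Ft = 37,162 Ft.

37,162 Ft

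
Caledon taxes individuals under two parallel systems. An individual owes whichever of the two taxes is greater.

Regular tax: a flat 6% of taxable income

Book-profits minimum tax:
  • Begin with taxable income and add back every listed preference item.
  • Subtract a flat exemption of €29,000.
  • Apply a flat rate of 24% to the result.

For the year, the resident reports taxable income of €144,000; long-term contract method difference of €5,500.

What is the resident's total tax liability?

€28,920

Regular tax:
  €144,000 × 6% = €8,640

Book-profits minimum tax:
  Adjusted income: €144,000 + €5,500 = €149,500
  Less exemption €29,000 → base €120,500
  €120,500 × 24% = €28,920

€28,920 > €8,640, so the book-profits minimum tax is the binding amount.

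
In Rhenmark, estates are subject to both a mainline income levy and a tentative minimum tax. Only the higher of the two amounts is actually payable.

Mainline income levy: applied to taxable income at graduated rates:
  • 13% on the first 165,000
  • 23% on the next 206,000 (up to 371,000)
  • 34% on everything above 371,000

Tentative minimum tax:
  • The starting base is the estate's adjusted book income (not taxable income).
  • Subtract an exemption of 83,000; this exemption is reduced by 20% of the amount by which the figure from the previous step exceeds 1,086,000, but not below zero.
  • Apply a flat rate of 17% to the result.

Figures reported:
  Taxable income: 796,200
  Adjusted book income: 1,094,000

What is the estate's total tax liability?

213,398

Tentative minimum tax:
  Base (adjusted book income): 1,094,000
  Exemption: 83,000 − 20% × (1,094,000 − 1,086,000) = 83,000 − 1,600 = 81,400
  Base: 1,094,000 − 81,400 = 1,012,600
  1,012,600 × 17% = 172,142

Mainline income levy:
  165,000 × 13% = 21,450
  206,000 × 23% = 47,380
  425,200 × 34% = 144,568
  → 213,398

213,398 > 172,142, so the mainline income levy governs.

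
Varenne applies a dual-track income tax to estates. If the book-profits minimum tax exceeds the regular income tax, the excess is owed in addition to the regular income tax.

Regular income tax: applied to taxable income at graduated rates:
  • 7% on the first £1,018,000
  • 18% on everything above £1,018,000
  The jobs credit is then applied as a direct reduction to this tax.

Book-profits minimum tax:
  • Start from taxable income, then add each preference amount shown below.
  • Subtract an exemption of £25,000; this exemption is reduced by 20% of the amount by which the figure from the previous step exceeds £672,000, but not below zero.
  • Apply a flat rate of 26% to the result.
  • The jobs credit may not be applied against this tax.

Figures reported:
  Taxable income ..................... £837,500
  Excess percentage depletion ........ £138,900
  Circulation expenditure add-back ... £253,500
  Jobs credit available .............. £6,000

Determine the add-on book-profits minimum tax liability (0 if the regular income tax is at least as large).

£267,149

Regular income tax:
  £837,500 × 7% = £58,625
  Less jobs credit £6,000 → £52,625

Book-profits minimum tax:
  Adjusted income: £837,500 + £138,900 + £253,500 = £1,229,900
  Exemption: 20% × (£1,229,900 − £672,000) = £111,580 ≥ £25,000, so the exemption is fully phased out
  Base: £1,229,900 − £0 = £1,229,900
  £1,229,900 × 26% = £319,774

Excess of book-profits minimum tax over regular income tax: £319,774 − £52,625 = £267,149.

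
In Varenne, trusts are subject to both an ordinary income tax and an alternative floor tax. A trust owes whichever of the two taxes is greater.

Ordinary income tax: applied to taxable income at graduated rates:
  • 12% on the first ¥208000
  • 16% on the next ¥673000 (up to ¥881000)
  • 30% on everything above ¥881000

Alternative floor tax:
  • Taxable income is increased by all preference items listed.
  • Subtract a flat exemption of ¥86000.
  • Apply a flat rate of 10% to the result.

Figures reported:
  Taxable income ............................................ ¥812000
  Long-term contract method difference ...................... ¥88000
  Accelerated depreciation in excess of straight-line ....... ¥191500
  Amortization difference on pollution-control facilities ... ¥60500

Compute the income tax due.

¥121600

Alternative floor tax:
  Adjusted income: ¥812000 + ¥88000 + ¥191500 + ¥60500 = ¥1152000
  Less exemption ¥86000 → base ¥1066000
  ¥1066000 × 10% = ¥106600

Ordinary income tax:
  ¥208000 × 12% = ¥24960
  ¥604000 × 16% = ¥96640
  → ¥121600

¥121600 > ¥106600, so the ordinary income tax governs.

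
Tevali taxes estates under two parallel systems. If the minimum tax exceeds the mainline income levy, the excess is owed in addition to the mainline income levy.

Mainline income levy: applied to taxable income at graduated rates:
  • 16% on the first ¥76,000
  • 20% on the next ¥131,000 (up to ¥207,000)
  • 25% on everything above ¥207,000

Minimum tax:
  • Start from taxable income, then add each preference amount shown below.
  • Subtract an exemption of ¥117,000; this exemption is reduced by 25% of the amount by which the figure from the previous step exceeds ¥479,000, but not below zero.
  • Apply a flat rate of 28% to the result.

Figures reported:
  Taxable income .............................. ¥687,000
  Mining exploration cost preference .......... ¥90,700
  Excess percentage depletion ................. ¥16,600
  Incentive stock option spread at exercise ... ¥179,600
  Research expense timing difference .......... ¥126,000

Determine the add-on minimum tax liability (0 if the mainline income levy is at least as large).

¥149,612

Mainline income levy:
  ¥76,000 × 16% = ¥12,160
  ¥131,000 × 20% = ¥26,200
  ¥480,000 × 25% = ¥120,000
  → ¥158,360

Minimum tax:
  Adjusted income: ¥687,000 + ¥90,700 + ¥16,600 + ¥179,600 + ¥126,000 = ¥1,099,900
  Exemption: 25% × (¥1,099,900 − ¥479,000) = ¥155,225 ≥ ¥117,000, so the exemption is fully phased out
  Base: ¥1,099,900 − ¥0 = ¥1,099,900
  ¥1,099,900 × 28% = ¥307,972

Excess of minimum tax over mainline income levy: ¥307,972 − ¥158,360 = ¥149,612.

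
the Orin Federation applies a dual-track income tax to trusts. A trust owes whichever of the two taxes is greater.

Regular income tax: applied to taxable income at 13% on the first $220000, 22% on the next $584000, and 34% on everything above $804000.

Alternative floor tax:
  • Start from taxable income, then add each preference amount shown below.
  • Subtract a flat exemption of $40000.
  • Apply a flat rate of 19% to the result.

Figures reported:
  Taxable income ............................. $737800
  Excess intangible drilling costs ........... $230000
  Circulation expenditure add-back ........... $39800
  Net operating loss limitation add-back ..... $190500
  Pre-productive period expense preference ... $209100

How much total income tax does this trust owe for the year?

$259768

Alternative floor tax:
  Adjusted income: $737800 + $230000 + $39800 + $190500 + $209100 = $1407200
  Less exemption $40000 → base $1367200
  $1367200 × 19% = $259768

Regular income tax:
  $220000 × 13% = $28600
  $517800 × 22% = $113916
  → $142516

$259768 > $142516, so the alternative floor tax is the binding amount.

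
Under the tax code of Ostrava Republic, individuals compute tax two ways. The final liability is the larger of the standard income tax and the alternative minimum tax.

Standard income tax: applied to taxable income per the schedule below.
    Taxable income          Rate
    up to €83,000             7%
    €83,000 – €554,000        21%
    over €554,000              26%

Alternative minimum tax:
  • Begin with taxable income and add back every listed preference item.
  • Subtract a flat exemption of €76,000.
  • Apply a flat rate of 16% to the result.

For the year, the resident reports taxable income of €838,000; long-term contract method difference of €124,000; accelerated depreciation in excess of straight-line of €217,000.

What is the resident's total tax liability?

Alternative minimum tax:
  Adjusted income: €838,000 + €124,000 + €217,000 = €1,179,000
  Less exemption €76,000 → base €1,103,000
  €1,103,000 × 16% = €176,480

Standard income tax:
  €83,000 × 7% = €5,810
  €471,000 × 21% = €98,910
  €284,000 × 26% = €73,840
  → €178,560

€178,560 > €176,480, so the standard income tax governs.

€178,560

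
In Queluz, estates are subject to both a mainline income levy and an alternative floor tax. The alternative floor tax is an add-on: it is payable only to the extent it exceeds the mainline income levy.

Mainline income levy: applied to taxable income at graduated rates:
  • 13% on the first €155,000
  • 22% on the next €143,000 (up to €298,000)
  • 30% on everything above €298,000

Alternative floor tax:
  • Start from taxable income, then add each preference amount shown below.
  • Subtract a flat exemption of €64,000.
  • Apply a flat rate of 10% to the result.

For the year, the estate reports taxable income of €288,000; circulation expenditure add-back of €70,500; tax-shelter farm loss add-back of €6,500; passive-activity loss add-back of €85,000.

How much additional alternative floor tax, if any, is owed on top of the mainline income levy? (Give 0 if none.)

Mainline income levy:
  €155,000 × 13% = €20,150
  €133,000 × 22% = €29,260
  → €49,410

Alternative floor tax:
  Adjusted income: €288,000 + €70,500 + €6,500 + €85,000 = €450,000
  Less exemption €64,000 → base €386,000
  €386,000 × 10% = €38,600

€38,600 ≤ €49,410, so no add-on is due.

€0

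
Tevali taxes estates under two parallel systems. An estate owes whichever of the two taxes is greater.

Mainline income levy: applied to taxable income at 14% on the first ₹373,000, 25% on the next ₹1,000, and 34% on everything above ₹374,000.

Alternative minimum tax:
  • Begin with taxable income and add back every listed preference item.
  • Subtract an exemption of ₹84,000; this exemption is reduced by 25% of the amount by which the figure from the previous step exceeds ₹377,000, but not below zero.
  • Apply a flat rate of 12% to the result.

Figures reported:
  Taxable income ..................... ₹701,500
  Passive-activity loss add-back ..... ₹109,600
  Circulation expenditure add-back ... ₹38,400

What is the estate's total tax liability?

Alternative minimum tax:
  Adjusted income: ₹701,500 + ₹109,600 + ₹38,400 = ₹849,500
  Exemption: 25% × (₹849,500 − ₹377,000) = ₹118,125 ≥ ₹84,000, so the exemption is fully phased out
  Base: ₹849,500 − ₹0 = ₹849,500
  ₹849,500 × 12% = ₹101,940

Mainline income levy:
  ₹373,000 × 14% = ₹52,220
  ₹1,000 × 25% = ₹250
  ₹327,500 × 34% = ₹111,350
  → ₹163,820

₹163,820 > ₹101,940, so the mainline income levy governs.

₹163,820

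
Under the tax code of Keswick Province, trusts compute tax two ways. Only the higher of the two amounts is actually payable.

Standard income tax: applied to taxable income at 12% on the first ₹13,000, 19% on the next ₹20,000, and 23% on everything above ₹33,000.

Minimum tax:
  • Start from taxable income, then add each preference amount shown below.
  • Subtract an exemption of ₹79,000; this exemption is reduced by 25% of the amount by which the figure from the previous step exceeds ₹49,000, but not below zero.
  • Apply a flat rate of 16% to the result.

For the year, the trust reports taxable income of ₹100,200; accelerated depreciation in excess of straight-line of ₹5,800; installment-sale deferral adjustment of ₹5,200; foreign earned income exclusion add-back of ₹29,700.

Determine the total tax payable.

Standard income tax:
  ₹13,000 × 12% = ₹1,560
  ₹20,000 × 19% = ₹3,800
  ₹67,200 × 23% = ₹15,456
  → ₹20,816

Minimum tax:
  Adjusted income: ₹100,200 + ₹5,800 + ₹5,200 + ₹29,700 = ₹140,900
  Exemption: ₹79,000 − 25% × (₹140,900 − ₹49,000) = ₹79,000 − ₹22,975 = ₹56,025
  Base: ₹140,900 − ₹56,025 = ₹84,875
  ₹84,875 × 16% = ₹13,580

₹20,816 > ₹13,580, so the standard income tax governs.

₹20,816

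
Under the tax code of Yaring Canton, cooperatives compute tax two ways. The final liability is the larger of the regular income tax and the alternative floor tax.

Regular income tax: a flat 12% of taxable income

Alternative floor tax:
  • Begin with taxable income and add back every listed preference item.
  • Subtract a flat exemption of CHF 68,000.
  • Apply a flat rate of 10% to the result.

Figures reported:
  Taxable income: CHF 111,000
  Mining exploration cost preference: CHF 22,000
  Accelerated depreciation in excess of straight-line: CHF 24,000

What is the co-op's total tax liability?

Alternative floor tax:
  Adjusted income: CHF 111,000 + CHF 22,000 + CHF 24,000 = CHF 157,000
  Less exemption CHF 68,000 → base CHF 89,000
  CHF 89,000 × 10% = CHF 8,900

Regular income tax:
  CHF 111,000 × 12% = CHF 13,320

CHF 13,320 > CHF 8,900, so the regular income tax governs.

CHF 13,320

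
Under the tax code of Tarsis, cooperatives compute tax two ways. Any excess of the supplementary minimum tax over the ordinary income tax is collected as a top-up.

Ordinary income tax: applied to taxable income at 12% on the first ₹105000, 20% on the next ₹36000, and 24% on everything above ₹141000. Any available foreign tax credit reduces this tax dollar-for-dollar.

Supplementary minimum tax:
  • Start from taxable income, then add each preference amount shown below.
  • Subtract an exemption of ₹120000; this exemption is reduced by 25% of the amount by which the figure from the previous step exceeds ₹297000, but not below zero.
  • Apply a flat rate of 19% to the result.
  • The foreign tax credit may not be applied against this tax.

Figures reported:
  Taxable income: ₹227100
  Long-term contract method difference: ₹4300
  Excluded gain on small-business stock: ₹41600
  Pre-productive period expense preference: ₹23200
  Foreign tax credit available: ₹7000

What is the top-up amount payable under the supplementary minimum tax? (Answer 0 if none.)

Supplementary minimum tax:
  Adjusted income: ₹227100 + ₹4300 + ₹41600 + ₹23200 = ₹296200
  Exemption: ₹296200 ≤ ₹297000, so full ₹120000 applies
  Base: ₹296200 − ₹120000 = ₹176200
  ₹176200 × 19% = ₹33478

Ordinary income tax:
  ₹105000 × 12% = ₹12600
  ₹36000 × 20% = ₹7200
  ₹86100 × 24% = ₹20664
  → ₹40464
  Less foreign tax credit ₹7000 → ₹33464

Excess of supplementary minimum tax over ordinary income tax: ₹33478 − ₹33464 = ₹14.

₹14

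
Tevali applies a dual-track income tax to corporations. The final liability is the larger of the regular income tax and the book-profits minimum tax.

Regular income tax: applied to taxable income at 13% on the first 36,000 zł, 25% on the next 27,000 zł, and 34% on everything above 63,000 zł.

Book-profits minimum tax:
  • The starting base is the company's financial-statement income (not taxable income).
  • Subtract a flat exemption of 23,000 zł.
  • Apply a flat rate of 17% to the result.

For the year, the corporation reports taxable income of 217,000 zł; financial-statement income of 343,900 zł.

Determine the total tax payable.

63,790 zł

Book-profits minimum tax:
  Base (financial-statement income): 343,900 zł
  Less exemption 23,000 zł → base 320,900 zł
  320,900 zł × 17% = 54,553 zł

Regular income tax:
  36,000 zł × 13% = 4,680 zł
  27,000 zł × 25% = 6,750 zł
  154,000 zł × 34% = 52,360 zł
  → 63,790 zł

63,790 zł > 54,553 zł, so the regular income tax governs.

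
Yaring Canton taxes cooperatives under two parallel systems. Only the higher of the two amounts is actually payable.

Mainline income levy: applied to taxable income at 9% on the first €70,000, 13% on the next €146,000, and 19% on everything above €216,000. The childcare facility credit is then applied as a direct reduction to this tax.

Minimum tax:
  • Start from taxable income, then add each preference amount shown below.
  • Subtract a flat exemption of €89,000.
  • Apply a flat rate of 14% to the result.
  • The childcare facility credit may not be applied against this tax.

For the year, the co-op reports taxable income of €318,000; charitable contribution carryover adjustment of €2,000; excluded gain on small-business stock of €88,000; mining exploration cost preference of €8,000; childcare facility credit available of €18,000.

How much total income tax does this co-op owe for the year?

€45,780

Mainline income levy:
  €70,000 × 9% = €6,300
  €146,000 × 13% = €18,980
  €102,000 × 19% = €19,380
  → €44,660
  Less childcare facility credit €18,000 → €26,660

Minimum tax:
  Adjusted income: €318,000 + €2,000 + €88,000 + €8,000 = €416,000
  Less exemption €89,000 → base €327,000
  €327,000 × 14% = €45,780

€45,780 > €26,660, so the minimum tax is the binding amount.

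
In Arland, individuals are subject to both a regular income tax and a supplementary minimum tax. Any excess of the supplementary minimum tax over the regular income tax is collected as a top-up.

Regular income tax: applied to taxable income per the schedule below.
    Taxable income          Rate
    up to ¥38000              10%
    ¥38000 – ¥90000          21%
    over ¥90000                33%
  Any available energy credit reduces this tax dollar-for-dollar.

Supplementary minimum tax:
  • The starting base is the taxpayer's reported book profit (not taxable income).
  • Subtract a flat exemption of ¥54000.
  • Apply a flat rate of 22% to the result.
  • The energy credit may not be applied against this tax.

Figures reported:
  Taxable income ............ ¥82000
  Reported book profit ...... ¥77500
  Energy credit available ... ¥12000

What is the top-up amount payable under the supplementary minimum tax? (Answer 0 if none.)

Regular income tax:
  ¥38000 × 10% = ¥3800
  ¥44000 × 21% = ¥9240
  → ¥13040
  Less energy credit ¥12000 → ¥1040

Supplementary minimum tax:
  Base (reported book profit): ¥77500
  Less exemption ¥54000 → base ¥23500
  ¥23500 × 22% = ¥5170

Excess of supplementary minimum tax over regular income tax: ¥5170 − ¥1040 = ¥4130.

¥4130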